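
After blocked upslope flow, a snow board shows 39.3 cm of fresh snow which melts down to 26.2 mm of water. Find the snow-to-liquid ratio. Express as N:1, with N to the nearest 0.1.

ratio ≈ 15.0

Ratio = snow depth / SWE = 393 mm / 26.2 mm = 15.0, i.e. 15.0:1.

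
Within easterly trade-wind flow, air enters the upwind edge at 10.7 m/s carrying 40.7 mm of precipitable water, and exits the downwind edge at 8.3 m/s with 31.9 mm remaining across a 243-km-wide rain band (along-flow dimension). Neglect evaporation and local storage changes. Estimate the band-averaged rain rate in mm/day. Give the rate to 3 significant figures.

R ≈ 60.7 mm/day

Column moisture flux per unit crosswind length is F = V × PW.
Inflow: F_in = 10.7 × 40.7 = 435.49 mm·m/s
Outflow: F_out = 8.3 × 31.9 = 264.77 mm·m/s
Steady-state rate R = (F_in − F_out)/L = (435.49 − 264.77) / 243000 m = 7.026e-04 mm/s.
R = 7.026e-04 × 3600 × 24 = 60.7 mm/day.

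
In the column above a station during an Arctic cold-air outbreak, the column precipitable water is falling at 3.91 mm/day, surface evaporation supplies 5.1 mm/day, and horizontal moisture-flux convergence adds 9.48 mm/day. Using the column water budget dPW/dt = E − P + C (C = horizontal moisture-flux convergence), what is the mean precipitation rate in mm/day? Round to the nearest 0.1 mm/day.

P ≈ 18.5 mm/day

dPW/dt = -3.91 mm/day.
P = E + C − dPW/dt = 5.1 + (9.48) − (-3.91) = 18.5 mm/day.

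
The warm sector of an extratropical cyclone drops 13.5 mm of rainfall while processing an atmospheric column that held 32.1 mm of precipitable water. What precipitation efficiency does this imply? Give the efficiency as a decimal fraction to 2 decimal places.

ε = rainfall / PW = 13.5 / 32.1 = 0.42.

ε ≈ 0.42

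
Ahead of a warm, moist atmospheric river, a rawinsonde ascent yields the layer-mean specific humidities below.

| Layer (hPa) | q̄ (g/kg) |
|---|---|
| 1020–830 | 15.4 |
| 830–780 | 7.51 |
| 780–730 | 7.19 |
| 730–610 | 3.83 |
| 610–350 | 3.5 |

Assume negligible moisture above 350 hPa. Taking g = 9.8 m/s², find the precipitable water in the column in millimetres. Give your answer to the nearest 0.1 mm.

Precipitable water is the column-integrated vapour mass per unit area: PW = (1/g) Σ q̄ Δp, with q in kg/kg and Δp in Pa (1 kg/m² of water = 1 mm).
Layer 1020–830 hPa: Δp = 190 hPa = 19000 Pa, q̄ = 0.0154 kg/kg → 0.0154 × 19000 / 9.8 = 29.86 mm
Layer 830–780 hPa: Δp = 50 hPa = 5000 Pa, q̄ = 0.00751 kg/kg → 0.00751 × 5000 / 9.8 = 3.83 mm
Layer 780–730 hPa: Δp = 50 hPa = 5000 Pa, q̄ = 0.00719 kg/kg → 0.00719 × 5000 / 9.8 = 3.67 mm
Layer 730–610 hPa: Δp = 120 hPa = 12000 Pa, q̄ = 0.00383 kg/kg → 0.00383 × 12000 / 9.8 = 4.69 mm
Layer 610–350 hPa: Δp = 260 hPa = 26000 Pa, q̄ = 0.0035 kg/kg → 0.0035 × 26000 / 9.8 = 9.29 mm
PW = 29.86 + 3.83 + 3.67 + 4.69 + 9.29 = 51.34 ≈ 51.3 mm.

PW ≈ 51.3 mm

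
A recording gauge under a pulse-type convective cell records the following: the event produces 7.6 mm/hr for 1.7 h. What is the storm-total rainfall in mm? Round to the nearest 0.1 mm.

total ≈ 12.9 mm

Total = Σ Rᵢ Δtᵢ = 7.6 × 1.7
      = 12.92 = 12.9 mm.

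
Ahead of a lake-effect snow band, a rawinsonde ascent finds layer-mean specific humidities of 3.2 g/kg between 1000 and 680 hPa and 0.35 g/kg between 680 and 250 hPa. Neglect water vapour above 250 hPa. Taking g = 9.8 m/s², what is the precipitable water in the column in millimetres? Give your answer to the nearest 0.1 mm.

PW ≈ 12.0 mm

Precipitable water is the column-integrated vapour mass per unit area: PW = (1/g) Σ q̄ Δp, with q in kg/kg and Δp in Pa (1 kg/m² of water = 1 mm).
Layer 1000–680 hPa: Δp = 320 hPa = 32000 Pa, q̄ = 0.0032 kg/kg → 0.0032 × 32000 / 9.8 = 10.45 mm
Layer 680–250 hPa: Δp = 430 hPa = 43000 Pa, q̄ = 0.00035 kg/kg → 0.00035 × 43000 / 9.8 = 1.54 mm
PW = 10.45 + 1.54 = 11.99 ≈ 12.0 mm.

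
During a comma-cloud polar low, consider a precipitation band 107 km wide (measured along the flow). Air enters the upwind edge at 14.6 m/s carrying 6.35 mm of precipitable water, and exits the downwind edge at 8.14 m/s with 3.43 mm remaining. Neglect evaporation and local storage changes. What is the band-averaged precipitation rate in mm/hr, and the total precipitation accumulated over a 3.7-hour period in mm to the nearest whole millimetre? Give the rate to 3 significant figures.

Column moisture flux per unit crosswind length is F = V × PW.
Inflow: F_in = 14.6 × 6.35 = 92.71 mm·m/s
Outflow: F_out = 8.14 × 3.43 = 27.9202 mm·m/s
Steady-state rate R = (F_in − F_out)/L = (92.71 − 27.9202) / 107000 m = 6.055e-04 mm/s.
R = 6.055e-04 × 3600 = 2.18 mm/hr.
Over 3.7 h: total = 2.18 × 3.7 = 8.066 ≈ 8 mm.

R ≈ 2.18 mm/hr; total ≈ 8 mm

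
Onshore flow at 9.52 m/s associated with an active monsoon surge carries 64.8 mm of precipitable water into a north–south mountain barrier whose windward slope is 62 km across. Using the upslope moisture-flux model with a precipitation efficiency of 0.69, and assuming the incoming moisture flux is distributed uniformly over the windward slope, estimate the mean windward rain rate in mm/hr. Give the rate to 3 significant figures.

R ≈ 24.7 mm/hr

Incoming column moisture flux per unit ridge length: F = V × PW = 9.52 × 64.8 = 616.896 mm·m/s.
Spread over the 62 km slope with efficiency ε = 0.69: R = ε·F/W = 0.69 × 616.896 / 62000 m = 6.865e-03 mm/s.
R = 6.865e-03 × 3600 = 24.7 mm/hr.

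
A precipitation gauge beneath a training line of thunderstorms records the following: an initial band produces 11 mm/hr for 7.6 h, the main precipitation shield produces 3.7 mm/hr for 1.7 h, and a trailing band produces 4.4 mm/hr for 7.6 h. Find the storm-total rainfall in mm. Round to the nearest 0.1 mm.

total ≈ 123.3 mm

Total = Σ Rᵢ Δtᵢ = 11 × 7.6 + 3.7 × 1.7 + 4.4 × 7.6
      = 83.6 + 6.29 + 33.44 = 123.3 mm.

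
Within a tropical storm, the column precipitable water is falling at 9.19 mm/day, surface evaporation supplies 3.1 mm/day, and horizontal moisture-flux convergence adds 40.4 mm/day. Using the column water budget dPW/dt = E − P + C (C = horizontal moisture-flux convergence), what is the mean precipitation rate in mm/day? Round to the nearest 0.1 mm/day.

P ≈ 52.7 mm/day

dPW/dt = -9.19 mm/day.
P = E + C − dPW/dt = 3.1 + (40.4) − (-9.19) = 52.7 mm/day.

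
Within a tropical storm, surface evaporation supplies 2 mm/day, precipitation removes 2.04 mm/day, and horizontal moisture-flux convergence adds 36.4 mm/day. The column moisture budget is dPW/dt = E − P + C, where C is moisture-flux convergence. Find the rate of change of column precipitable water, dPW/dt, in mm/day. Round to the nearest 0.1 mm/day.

dPW/dt = E − P + C = 2 − 2.04 + (36.4) = 36.4 mm/day.

dPW/dt ≈ 36.4 mm/day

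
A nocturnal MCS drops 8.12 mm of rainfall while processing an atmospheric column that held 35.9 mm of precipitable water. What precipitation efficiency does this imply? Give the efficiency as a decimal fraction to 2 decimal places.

ε ≈ 0.23

ε = rainfall / PW = 8.12 / 35.9 = 0.23.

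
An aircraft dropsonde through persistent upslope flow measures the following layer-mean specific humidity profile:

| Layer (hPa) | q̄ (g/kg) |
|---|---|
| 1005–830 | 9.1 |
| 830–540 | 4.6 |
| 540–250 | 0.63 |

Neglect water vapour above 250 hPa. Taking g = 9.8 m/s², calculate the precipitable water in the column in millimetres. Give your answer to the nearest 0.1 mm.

Precipitable water is the column-integrated vapour mass per unit area: PW = (1/g) Σ q̄ Δp, with q in kg/kg and Δp in Pa (1 kg/m² of water = 1 mm).
Layer 1005–830 hPa: Δp = 175 hPa = 17500 Pa, q̄ = 0.0091 kg/kg → 0.0091 × 17500 / 9.8 = 16.25 mm
Layer 830–540 hPa: Δp = 290 hPa = 29000 Pa, q̄ = 0.0046 kg/kg → 0.0046 × 29000 / 9.8 = 13.61 mm
Layer 540–250 hPa: Δp = 290 hPa = 29000 Pa, q̄ = 0.00063 kg/kg → 0.00063 × 29000 / 9.8 = 1.86 mm
PW = 16.25 + 13.61 + 1.86 = 31.72 ≈ 31.7 mm.

PW ≈ 31.7 mm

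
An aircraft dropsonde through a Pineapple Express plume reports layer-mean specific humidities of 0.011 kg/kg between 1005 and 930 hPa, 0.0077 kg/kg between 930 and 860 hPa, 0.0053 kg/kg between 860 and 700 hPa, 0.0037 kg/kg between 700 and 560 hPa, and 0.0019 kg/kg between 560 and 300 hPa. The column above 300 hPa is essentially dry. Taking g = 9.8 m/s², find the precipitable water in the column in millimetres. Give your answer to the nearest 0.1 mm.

PW ≈ 32.9 mm

Precipitable water is the column-integrated vapour mass per unit area: PW = (1/g) Σ q̄ Δp, with q in kg/kg and Δp in Pa (1 kg/m² of water = 1 mm).
Layer 1005–930 hPa: Δp = 75 hPa = 7500 Pa, q̄ = 0.011 kg/kg → 0.011 × 7500 / 9.8 = 8.42 mm
Layer 930–860 hPa: Δp = 70 hPa = 7000 Pa, q̄ = 0.0077 kg/kg → 0.0077 × 7000 / 9.8 = 5.50 mm
Layer 860–700 hPa: Δp = 160 hPa = 16000 Pa, q̄ = 0.0053 kg/kg → 0.0053 × 16000 / 9.8 = 8.65 mm
Layer 700–560 hPa: Δp = 140 hPa = 14000 Pa, q̄ = 0.0037 kg/kg → 0.0037 × 14000 / 9.8 = 5.29 mm
Layer 560–300 hPa: Δp = 260 hPa = 26000 Pa, q̄ = 0.0019 kg/kg → 0.0019 × 26000 / 9.8 = 5.04 mm
PW = 8.42 + 5.50 + 8.65 + 5.29 + 5.04 = 32.90 ≈ 32.9 mm.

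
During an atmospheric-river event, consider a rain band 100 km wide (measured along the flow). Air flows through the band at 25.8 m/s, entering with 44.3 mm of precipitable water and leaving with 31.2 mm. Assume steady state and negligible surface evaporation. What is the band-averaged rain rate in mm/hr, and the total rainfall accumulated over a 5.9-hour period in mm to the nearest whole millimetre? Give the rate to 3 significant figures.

Column moisture flux per unit crosswind length is F = V × PW.
Inflow: F_in = 25.8 × 44.3 = 1142.94 mm·m/s
Outflow: F_out = 25.8 × 31.2 = 804.96 mm·m/s
Steady-state rate R = (F_in − F_out)/L = (1142.94 − 804.96) / 100000 m = 3.380e-03 mm/s.
R = 3.380e-03 × 3600 = 12.2 mm/hr.
Over 5.9 h: total = 12.2 × 5.9 = 71.98 ≈ 72 mm.

R ≈ 12.2 mm/hr; total ≈ 72 mm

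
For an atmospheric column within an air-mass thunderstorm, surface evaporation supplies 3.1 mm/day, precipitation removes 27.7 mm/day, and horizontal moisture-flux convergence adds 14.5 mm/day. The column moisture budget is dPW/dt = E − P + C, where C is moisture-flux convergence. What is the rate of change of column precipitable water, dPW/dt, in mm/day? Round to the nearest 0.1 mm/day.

dPW/dt = E − P + C = 3.1 − 27.7 + (14.5) = -10.1 mm/day.

dPW/dt ≈ -10.1 mm/day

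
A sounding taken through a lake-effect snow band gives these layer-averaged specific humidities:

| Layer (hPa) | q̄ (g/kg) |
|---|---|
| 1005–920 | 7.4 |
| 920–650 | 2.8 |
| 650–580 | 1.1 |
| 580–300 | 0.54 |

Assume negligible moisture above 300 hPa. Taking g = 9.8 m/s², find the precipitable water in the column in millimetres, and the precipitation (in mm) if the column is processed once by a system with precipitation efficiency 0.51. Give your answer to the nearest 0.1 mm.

PW ≈ 16.5 mm; precipitation ≈ 8.4 mm

Precipitable water is the column-integrated vapour mass per unit area: PW = (1/g) Σ q̄ Δp, with q in kg/kg and Δp in Pa (1 kg/m² of water = 1 mm).
Layer 1005–920 hPa: Δp = 85 hPa = 8500 Pa, q̄ = 0.0074 kg/kg → 0.0074 × 8500 / 9.8 = 6.42 mm
Layer 920–650 hPa: Δp = 270 hPa = 27000 Pa, q̄ = 0.0028 kg/kg → 0.0028 × 27000 / 9.8 = 7.71 mm
Layer 650–580 hPa: Δp = 70 hPa = 7000 Pa, q̄ = 0.0011 kg/kg → 0.0011 × 7000 / 9.8 = 0.79 mm
Layer 580–300 hPa: Δp = 280 hPa = 28000 Pa, q̄ = 0.00054 kg/kg → 0.00054 × 28000 / 9.8 = 1.54 mm
PW = 6.42 + 7.71 + 0.79 + 1.54 = 16.46 ≈ 16.5 mm.
Precipitation = ε × PW = 0.51 × 16.5 = 8.4 mm.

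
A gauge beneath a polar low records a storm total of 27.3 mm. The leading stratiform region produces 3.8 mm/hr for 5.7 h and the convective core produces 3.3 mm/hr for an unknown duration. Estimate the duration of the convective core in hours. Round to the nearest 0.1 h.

Known phases: 3.8 × 5.7 = 21.66 mm.
Remaining depth = 27.3 − 21.66 = 5.64 mm.
Duration = 5.64 / 3.3 = 1.7 h.

duration ≈ 1.7 h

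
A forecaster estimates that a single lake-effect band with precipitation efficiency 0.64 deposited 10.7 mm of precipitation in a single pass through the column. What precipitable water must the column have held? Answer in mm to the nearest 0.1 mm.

PW = precipitation / ε = 10.7 / 0.64 = 16.7 mm.

PW ≈ 16.7 mm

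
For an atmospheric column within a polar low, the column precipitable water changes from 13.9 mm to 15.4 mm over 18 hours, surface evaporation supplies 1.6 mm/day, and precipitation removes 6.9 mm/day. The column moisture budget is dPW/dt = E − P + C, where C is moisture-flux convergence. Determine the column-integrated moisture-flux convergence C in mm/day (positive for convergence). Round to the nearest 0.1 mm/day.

C ≈ 7.3 mm/day

dPW/dt = (15.4 − 13.9) mm / (18/24 day) = +2.000 mm/day.
C = dPW/dt − E + P = (+2.000) − 1.6 + 6.9 = 7.3 mm/day.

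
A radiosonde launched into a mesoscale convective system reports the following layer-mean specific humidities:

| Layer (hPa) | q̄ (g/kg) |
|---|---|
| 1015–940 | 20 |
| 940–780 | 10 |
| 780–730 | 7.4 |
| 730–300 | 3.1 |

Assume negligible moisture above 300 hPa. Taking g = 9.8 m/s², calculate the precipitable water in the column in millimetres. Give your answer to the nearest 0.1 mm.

PW ≈ 49.0 mm

Precipitable water is the column-integrated vapour mass per unit area: PW = (1/g) Σ q̄ Δp, with q in kg/kg and Δp in Pa (1 kg/m² of water = 1 mm).
Layer 1015–940 hPa: Δp = 75 hPa = 7500 Pa, q̄ = 0.02 kg/kg → 0.02 × 7500 / 9.8 = 15.31 mm
Layer 940–780 hPa: Δp = 160 hPa = 16000 Pa, q̄ = 0.01 kg/kg → 0.01 × 16000 / 9.8 = 16.33 mm
Layer 780–730 hPa: Δp = 50 hPa = 5000 Pa, q̄ = 0.0074 kg/kg → 0.0074 × 5000 / 9.8 = 3.78 mm
Layer 730–300 hPa: Δp = 430 hPa = 43000 Pa, q̄ = 0.0031 kg/kg → 0.0031 × 43000 / 9.8 = 13.60 mm
PW = 15.31 + 16.33 + 3.78 + 13.60 = 49.02 ≈ 49.0 mm.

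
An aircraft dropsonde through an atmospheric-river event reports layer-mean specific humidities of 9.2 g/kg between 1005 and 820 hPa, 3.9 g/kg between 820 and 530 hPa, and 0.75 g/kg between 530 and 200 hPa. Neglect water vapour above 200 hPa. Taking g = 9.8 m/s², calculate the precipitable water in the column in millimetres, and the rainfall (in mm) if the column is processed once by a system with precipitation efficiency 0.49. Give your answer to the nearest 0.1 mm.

Precipitable water is the column-integrated vapour mass per unit area: PW = (1/g) Σ q̄ Δp, with q in kg/kg and Δp in Pa (1 kg/m² of water = 1 mm).
Layer 1005–820 hPa: Δp = 185 hPa = 18500 Pa, q̄ = 0.0092 kg/kg → 0.0092 × 18500 / 9.8 = 17.37 mm
Layer 820–530 hPa: Δp = 290 hPa = 29000 Pa, q̄ = 0.0039 kg/kg → 0.0039 × 29000 / 9.8 = 11.54 mm
Layer 530–200 hPa: Δp = 330 hPa = 33000 Pa, q̄ = 0.00075 kg/kg → 0.00075 × 33000 / 9.8 = 2.53 mm
PW = 17.37 + 11.54 + 2.53 = 31.44 ≈ 31.4 mm.
Rainfall = ε × PW = 0.49 × 31.4 = 15.4 mm.

PW ≈ 31.4 mm; rainfall ≈ 15.4 mm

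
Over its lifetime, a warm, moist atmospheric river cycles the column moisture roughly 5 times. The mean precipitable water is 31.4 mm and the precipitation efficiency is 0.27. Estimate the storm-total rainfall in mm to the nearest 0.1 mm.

Each cycle deposits ε × PW = 0.27 × 31.4 = 8.478 mm.
Over 5 cycles: 5 × 8.478 = 42.4 mm.

rainfall ≈ 42.4 mm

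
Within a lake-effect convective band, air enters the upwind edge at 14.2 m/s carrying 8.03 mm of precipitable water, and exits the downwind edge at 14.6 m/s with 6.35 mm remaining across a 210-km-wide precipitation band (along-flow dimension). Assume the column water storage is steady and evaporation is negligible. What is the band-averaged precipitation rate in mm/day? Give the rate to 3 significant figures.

Column moisture flux per unit crosswind length is F = V × PW.
Inflow: F_in = 14.2 × 8.03 = 114.026 mm·m/s
Outflow: F_out = 14.6 × 6.35 = 92.71 mm·m/s
Steady-state rate R = (F_in − F_out)/L = (114.026 − 92.71) / 210000 m = 1.015e-04 mm/s.
R = 1.015e-04 × 3600 × 24 = 8.77 mm/day.

R ≈ 8.77 mm/day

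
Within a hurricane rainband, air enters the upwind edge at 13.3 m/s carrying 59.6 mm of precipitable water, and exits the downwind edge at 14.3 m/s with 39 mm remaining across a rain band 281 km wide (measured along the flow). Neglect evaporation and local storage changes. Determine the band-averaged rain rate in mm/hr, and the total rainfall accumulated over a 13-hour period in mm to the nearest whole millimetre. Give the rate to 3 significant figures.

Column moisture flux per unit crosswind length is F = V × PW.
Inflow: F_in = 13.3 × 59.6 = 792.68 mm·m/s
Outflow: F_out = 14.3 × 39 = 557.7 mm·m/s
Steady-state rate R = (F_in − F_out)/L = (792.68 − 557.7) / 281000 m = 8.362e-04 mm/s.
R = 8.362e-04 × 3600 = 3.01 mm/hr.
Over 13 h: total = 3.01 × 13 = 39.13 ≈ 39 mm.

R ≈ 3.01 mm/hr; total ≈ 39 mm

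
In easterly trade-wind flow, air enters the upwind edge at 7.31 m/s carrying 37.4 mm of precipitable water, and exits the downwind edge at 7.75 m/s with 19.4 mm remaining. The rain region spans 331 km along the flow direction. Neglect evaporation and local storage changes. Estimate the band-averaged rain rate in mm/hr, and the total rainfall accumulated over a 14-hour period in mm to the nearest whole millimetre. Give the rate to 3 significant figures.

Column moisture flux per unit crosswind length is F = V × PW.
Inflow: F_in = 7.31 × 37.4 = 273.394 mm·m/s
Outflow: F_out = 7.75 × 19.4 = 150.35 mm·m/s
Steady-state rate R = (F_in − F_out)/L = (273.394 − 150.35) / 331000 m = 3.717e-04 mm/s.
R = 3.717e-04 × 3600 = 1.34 mm/hr.
Over 14 h: total = 1.34 × 14 = 18.76 ≈ 19 mm.

R ≈ 1.34 mm/hr; total ≈ 19 mm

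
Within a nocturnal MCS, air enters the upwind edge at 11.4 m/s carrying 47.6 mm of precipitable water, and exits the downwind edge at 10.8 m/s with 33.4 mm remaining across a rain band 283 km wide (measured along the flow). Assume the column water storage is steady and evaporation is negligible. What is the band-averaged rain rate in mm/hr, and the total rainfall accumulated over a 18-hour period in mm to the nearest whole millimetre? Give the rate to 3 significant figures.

R ≈ 2.31 mm/hr; total ≈ 42 mm

Column moisture flux per unit crosswind length is F = V × PW.
Inflow: F_in = 11.4 × 47.6 = 542.64 mm·m/s
Outflow: F_out = 10.8 × 33.4 = 360.72 mm·m/s
Steady-state rate R = (F_in − F_out)/L = (542.64 − 360.72) / 283000 m = 6.428e-04 mm/s.
R = 6.428e-04 × 3600 = 2.31 mm/hr.
Over 18 h: total = 2.31 × 18 = 41.58 ≈ 42 mm.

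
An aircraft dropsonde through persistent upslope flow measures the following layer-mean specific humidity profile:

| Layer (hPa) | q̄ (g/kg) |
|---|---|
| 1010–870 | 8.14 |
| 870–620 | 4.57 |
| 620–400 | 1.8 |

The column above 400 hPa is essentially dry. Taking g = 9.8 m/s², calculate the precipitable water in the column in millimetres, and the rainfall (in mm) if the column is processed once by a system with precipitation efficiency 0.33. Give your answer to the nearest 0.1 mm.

Precipitable water is the column-integrated vapour mass per unit area: PW = (1/g) Σ q̄ Δp, with q in kg/kg and Δp in Pa (1 kg/m² of water = 1 mm).
Layer 1010–870 hPa: Δp = 140 hPa = 14000 Pa, q̄ = 0.00814 kg/kg → 0.00814 × 14000 / 9.8 = 11.63 mm
Layer 870–620 hPa: Δp = 250 hPa = 25000 Pa, q̄ = 0.00457 kg/kg → 0.00457 × 25000 / 9.8 = 11.66 mm
Layer 620–400 hPa: Δp = 220 hPa = 22000 Pa, q̄ = 0.0018 kg/kg → 0.0018 × 22000 / 9.8 = 4.04 mm
PW = 11.63 + 11.66 + 4.04 = 27.33 ≈ 27.3 mm.
Rainfall = ε × PW = 0.33 × 27.3 = 9.0 mm.

PW ≈ 27.3 mm; rainfall ≈ 9.0 mm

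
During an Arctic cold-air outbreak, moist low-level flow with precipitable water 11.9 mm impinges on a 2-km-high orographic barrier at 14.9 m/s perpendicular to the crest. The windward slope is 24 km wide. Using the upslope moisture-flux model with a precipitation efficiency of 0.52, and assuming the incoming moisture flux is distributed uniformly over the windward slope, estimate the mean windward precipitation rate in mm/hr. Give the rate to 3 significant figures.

Incoming column moisture flux per unit ridge length: F = V × PW = 14.9 × 11.9 = 177.31 mm·m/s.
Spread over the 24 km slope with efficiency ε = 0.52: R = ε·F/W = 0.52 × 177.31 / 24000 m = 3.842e-03 mm/s.
R = 3.842e-03 × 3600 = 13.8 mm/hr.

R ≈ 13.8 mm/hr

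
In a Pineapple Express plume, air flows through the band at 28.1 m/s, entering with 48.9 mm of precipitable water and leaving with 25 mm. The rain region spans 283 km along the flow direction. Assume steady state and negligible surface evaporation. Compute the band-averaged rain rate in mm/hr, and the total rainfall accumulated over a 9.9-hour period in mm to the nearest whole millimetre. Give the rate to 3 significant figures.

R ≈ 8.54 mm/hr; total ≈ 85 mm

Column moisture flux per unit crosswind length is F = V × PW.
Inflow: F_in = 28.1 × 48.9 = 1374.09 mm·m/s
Outflow: F_out = 28.1 × 25 = 702.5 mm·m/s
Steady-state rate R = (F_in − F_out)/L = (1374.09 − 702.5) / 283000 m = 2.373e-03 mm/s.
R = 2.373e-03 × 3600 = 8.54 mm/hr.
Over 9.9 h: total = 8.54 × 9.9 = 84.546 ≈ 85 mm.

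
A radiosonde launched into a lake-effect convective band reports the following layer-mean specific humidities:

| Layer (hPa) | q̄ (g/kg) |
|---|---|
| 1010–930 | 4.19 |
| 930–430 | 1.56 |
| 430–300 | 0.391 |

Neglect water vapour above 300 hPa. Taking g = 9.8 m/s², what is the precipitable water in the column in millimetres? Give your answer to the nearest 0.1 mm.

Precipitable water is the column-integrated vapour mass per unit area: PW = (1/g) Σ q̄ Δp, with q in kg/kg and Δp in Pa (1 kg/m² of water = 1 mm).
Layer 1010–930 hPa: Δp = 80 hPa = 8000 Pa, q̄ = 0.00419 kg/kg → 0.00419 × 8000 / 9.8 = 3.42 mm
Layer 930–430 hPa: Δp = 500 hPa = 50000 Pa, q̄ = 0.00156 kg/kg → 0.00156 × 50000 / 9.8 = 7.96 mm
Layer 430–300 hPa: Δp = 130 hPa = 13000 Pa, q̄ = 0.000391 kg/kg → 0.000391 × 13000 / 9.8 = 0.52 mm
PW = 3.42 + 7.96 + 0.52 = 11.90 ≈ 11.9 mm.

PW ≈ 11.9 mm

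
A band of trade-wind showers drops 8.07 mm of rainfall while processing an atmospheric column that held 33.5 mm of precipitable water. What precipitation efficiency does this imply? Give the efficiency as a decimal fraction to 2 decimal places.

ε = rainfall / PW = 8.07 / 33.5 = 0.24.

ε ≈ 0.24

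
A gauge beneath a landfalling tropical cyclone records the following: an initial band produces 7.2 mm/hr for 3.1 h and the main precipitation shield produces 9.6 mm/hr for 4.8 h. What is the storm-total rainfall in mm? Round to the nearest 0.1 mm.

total ≈ 68.4 mm

Total = Σ Rᵢ Δtᵢ = 7.2 × 3.1 + 9.6 × 4.8
      = 22.32 + 46.08 = 68.4 mm.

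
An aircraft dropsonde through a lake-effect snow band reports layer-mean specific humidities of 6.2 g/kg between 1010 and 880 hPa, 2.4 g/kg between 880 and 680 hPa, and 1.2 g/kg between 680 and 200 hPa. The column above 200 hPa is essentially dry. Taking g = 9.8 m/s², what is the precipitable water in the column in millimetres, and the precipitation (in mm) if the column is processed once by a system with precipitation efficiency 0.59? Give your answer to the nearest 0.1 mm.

Precipitable water is the column-integrated vapour mass per unit area: PW = (1/g) Σ q̄ Δp, with q in kg/kg and Δp in Pa (1 kg/m² of water = 1 mm).
Layer 1010–880 hPa: Δp = 130 hPa = 13000 Pa, q̄ = 0.0062 kg/kg → 0.0062 × 13000 / 9.8 = 8.22 mm
Layer 880–680 hPa: Δp = 200 hPa = 20000 Pa, q̄ = 0.0024 kg/kg → 0.0024 × 20000 / 9.8 = 4.90 mm
Layer 680–200 hPa: Δp = 480 hPa = 48000 Pa, q̄ = 0.0012 kg/kg → 0.0012 × 48000 / 9.8 = 5.88 mm
PW = 8.22 + 4.90 + 5.88 = 19.00 ≈ 19.0 mm.
Precipitation = ε × PW = 0.59 × 19.0 = 11.2 mm.

PW ≈ 19.0 mm; precipitation ≈ 11.2 mm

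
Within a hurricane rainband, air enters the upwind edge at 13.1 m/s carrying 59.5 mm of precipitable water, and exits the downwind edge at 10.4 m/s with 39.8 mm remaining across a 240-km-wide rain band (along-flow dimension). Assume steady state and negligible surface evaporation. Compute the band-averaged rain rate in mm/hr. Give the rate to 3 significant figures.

R ≈ 5.48 mm/hr

Column moisture flux per unit crosswind length is F = V × PW.
Inflow: F_in = 13.1 × 59.5 = 779.45 mm·m/s
Outflow: F_out = 10.4 × 39.8 = 413.92 mm·m/s
Steady-state rate R = (F_in − F_out)/L = (779.45 − 413.92) / 240000 m = 1.523e-03 mm/s.
R = 1.523e-03 × 3600 = 5.48 mm/hr.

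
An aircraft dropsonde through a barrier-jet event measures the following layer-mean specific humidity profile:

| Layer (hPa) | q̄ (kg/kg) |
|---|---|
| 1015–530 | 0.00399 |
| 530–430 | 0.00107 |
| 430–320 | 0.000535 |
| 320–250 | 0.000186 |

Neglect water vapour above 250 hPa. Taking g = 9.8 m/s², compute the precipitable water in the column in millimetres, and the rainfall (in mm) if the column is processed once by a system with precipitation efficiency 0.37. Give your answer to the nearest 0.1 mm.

Precipitable water is the column-integrated vapour mass per unit area: PW = (1/g) Σ q̄ Δp, with q in kg/kg and Δp in Pa (1 kg/m² of water = 1 mm).
Layer 1015–530 hPa: Δp = 485 hPa = 48500 Pa, q̄ = 0.00399 kg/kg → 0.00399 × 48500 / 9.8 = 19.75 mm
Layer 530–430 hPa: Δp = 100 hPa = 10000 Pa, q̄ = 0.00107 kg/kg → 0.00107 × 10000 / 9.8 = 1.09 mm
Layer 430–320 hPa: Δp = 110 hPa = 11000 Pa, q̄ = 0.000535 kg/kg → 0.000535 × 11000 / 9.8 = 0.60 mm
Layer 320–250 hPa: Δp = 70 hPa = 7000 Pa, q̄ = 0.000186 kg/kg → 0.000186 × 7000 / 9.8 = 0.13 mm
PW = 19.75 + 1.09 + 0.60 + 0.13 = 21.57 ≈ 21.6 mm.
Rainfall = ε × PW = 0.37 × 21.6 = 8.0 mm.

PW ≈ 21.6 mm; rainfall ≈ 8.0 mm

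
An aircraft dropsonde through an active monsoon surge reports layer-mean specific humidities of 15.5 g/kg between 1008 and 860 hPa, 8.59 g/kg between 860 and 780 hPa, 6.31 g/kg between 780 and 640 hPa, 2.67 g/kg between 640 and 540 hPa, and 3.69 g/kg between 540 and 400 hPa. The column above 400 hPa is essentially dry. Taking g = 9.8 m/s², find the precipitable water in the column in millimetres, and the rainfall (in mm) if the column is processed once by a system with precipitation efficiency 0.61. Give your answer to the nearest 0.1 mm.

PW ≈ 47.4 mm; rainfall ≈ 28.9 mm

Precipitable water is the column-integrated vapour mass per unit area: PW = (1/g) Σ q̄ Δp, with q in kg/kg and Δp in Pa (1 kg/m² of water = 1 mm).
Layer 1008–860 hPa: Δp = 148 hPa = 14800 Pa, q̄ = 0.0155 kg/kg → 0.0155 × 14800 / 9.8 = 23.41 mm
Layer 860–780 hPa: Δp = 80 hPa = 8000 Pa, q̄ = 0.00859 kg/kg → 0.00859 × 8000 / 9.8 = 7.01 mm
Layer 780–640 hPa: Δp = 140 hPa = 14000 Pa, q̄ = 0.00631 kg/kg → 0.00631 × 14000 / 9.8 = 9.01 mm
Layer 640–540 hPa: Δp = 100 hPa = 10000 Pa, q̄ = 0.00267 kg/kg → 0.00267 × 10000 / 9.8 = 2.72 mm
Layer 540–400 hPa: Δp = 140 hPa = 14000 Pa, q̄ = 0.00369 kg/kg → 0.00369 × 14000 / 9.8 = 5.27 mm
PW = 23.41 + 7.01 + 9.01 + 2.72 + 5.27 = 47.42 ≈ 47.4 mm.
Rainfall = ε × PW = 0.61 × 47.4 = 28.9 mm.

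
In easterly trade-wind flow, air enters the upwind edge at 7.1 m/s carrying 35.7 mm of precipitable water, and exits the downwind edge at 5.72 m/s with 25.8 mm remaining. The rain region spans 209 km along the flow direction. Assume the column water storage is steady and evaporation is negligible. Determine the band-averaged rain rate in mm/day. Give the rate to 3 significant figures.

R ≈ 43.8 mm/day

Column moisture flux per unit crosswind length is F = V × PW.
Inflow: F_in = 7.1 × 35.7 = 253.47 mm·m/s
Outflow: F_out = 5.72 × 25.8 = 147.576 mm·m/s
Steady-state rate R = (F_in − F_out)/L = (253.47 − 147.576) / 209000 m = 5.067e-04 mm/s.
R = 5.067e-04 × 3600 × 24 = 43.8 mm/day.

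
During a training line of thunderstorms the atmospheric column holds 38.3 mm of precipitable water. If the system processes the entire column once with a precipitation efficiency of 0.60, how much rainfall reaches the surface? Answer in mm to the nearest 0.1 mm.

rainfall ≈ 23.0 mm

Rainfall = ε × PW = 0.60 × 38.3 = 23.0 mm.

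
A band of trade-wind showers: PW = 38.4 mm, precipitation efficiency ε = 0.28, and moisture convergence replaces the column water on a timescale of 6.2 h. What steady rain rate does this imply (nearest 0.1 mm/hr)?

R ≈ 1.7 mm/hr

Each overturning extracts ε × PW = 0.28 × 38.4 = 10.752 mm.
Rate = ε·PW / τ = 10.752 / 6.2 h = 1.7 mm/hr.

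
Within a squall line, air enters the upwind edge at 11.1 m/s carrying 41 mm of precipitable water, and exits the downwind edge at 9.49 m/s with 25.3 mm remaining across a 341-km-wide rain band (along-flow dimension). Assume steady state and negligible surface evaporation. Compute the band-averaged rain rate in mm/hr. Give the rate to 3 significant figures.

Column moisture flux per unit crosswind length is F = V × PW.
Inflow: F_in = 11.1 × 41 = 455.1 mm·m/s
Outflow: F_out = 9.49 × 25.3 = 240.097 mm·m/s
Steady-state rate R = (F_in − F_out)/L = (455.1 − 240.097) / 341000 m = 6.305e-04 mm/s.
R = 6.305e-04 × 3600 = 2.27 mm/hr.

R ≈ 2.27 mm/hr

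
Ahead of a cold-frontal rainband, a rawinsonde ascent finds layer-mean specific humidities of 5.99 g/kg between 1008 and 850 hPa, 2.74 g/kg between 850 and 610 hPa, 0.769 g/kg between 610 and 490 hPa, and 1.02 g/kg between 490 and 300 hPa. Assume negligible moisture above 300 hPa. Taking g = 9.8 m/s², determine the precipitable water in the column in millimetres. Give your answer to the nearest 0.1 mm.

PW ≈ 19.3 mm

Precipitable water is the column-integrated vapour mass per unit area: PW = (1/g) Σ q̄ Δp, with q in kg/kg and Δp in Pa (1 kg/m² of water = 1 mm).
Layer 1008–850 hPa: Δp = 158 hPa = 15800 Pa, q̄ = 0.00599 kg/kg → 0.00599 × 15800 / 9.8 = 9.66 mm
Layer 850–610 hPa: Δp = 240 hPa = 24000 Pa, q̄ = 0.00274 kg/kg → 0.00274 × 24000 / 9.8 = 6.71 mm
Layer 610–490 hPa: Δp = 120 hPa = 12000 Pa, q̄ = 0.000769 kg/kg → 0.000769 × 12000 / 9.8 = 0.94 mm
Layer 490–300 hPa: Δp = 190 hPa = 19000 Pa, q̄ = 0.00102 kg/kg → 0.00102 × 19000 / 9.8 = 1.98 mm
PW = 9.66 + 6.71 + 0.94 + 1.98 = 19.29 ≈ 19.3 mm.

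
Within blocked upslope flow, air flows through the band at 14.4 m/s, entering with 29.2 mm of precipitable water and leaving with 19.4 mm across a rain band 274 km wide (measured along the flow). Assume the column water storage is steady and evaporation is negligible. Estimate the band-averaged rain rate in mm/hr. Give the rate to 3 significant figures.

R ≈ 1.85 mm/hr

Column moisture flux per unit crosswind length is F = V × PW.
Inflow: F_in = 14.4 × 29.2 = 420.48 mm·m/s
Outflow: F_out = 14.4 × 19.4 = 279.36 mm·m/s
Steady-state rate R = (F_in − F_out)/L = (420.48 − 279.36) / 274000 m = 5.150e-04 mm/s.
R = 5.150e-04 × 3600 = 1.85 mm/hr.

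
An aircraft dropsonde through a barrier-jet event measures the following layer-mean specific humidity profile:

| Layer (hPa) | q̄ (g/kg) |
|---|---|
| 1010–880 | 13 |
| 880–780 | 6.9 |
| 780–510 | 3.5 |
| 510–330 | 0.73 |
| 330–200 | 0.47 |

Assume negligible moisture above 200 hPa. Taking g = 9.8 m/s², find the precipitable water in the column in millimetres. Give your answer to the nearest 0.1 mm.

Precipitable water is the column-integrated vapour mass per unit area: PW = (1/g) Σ q̄ Δp, with q in kg/kg and Δp in Pa (1 kg/m² of water = 1 mm).
Layer 1010–880 hPa: Δp = 130 hPa = 13000 Pa, q̄ = 0.013 kg/kg → 0.013 × 13000 / 9.8 = 17.24 mm
Layer 880–780 hPa: Δp = 100 hPa = 10000 Pa, q̄ = 0.0069 kg/kg → 0.0069 × 10000 / 9.8 = 7.04 mm
Layer 780–510 hPa: Δp = 270 hPa = 27000 Pa, q̄ = 0.0035 kg/kg → 0.0035 × 27000 / 9.8 = 9.64 mm
Layer 510–330 hPa: Δp = 180 hPa = 18000 Pa, q̄ = 0.00073 kg/kg → 0.00073 × 18000 / 9.8 = 1.34 mm
Layer 330–200 hPa: Δp = 130 hPa = 13000 Pa, q̄ = 0.00047 kg/kg → 0.00047 × 13000 / 9.8 = 0.62 mm
PW = 17.24 + 7.04 + 9.64 + 1.34 + 0.62 = 35.88 ≈ 35.9 mm.

PW ≈ 35.9 mm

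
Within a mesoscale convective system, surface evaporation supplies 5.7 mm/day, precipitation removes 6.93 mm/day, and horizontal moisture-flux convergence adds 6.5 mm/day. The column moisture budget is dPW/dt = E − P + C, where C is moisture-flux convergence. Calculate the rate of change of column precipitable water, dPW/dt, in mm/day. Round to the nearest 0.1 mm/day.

dPW/dt ≈ 5.3 mm/day

dPW/dt = E − P + C = 5.7 − 6.93 + (6.5) = 5.3 mm/day.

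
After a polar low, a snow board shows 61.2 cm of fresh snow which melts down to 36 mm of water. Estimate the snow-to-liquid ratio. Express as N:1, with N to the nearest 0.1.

ratio ≈ 17.0

Ratio = snow depth / SWE = 612 mm / 36 mm = 17.0, i.e. 17.0:1.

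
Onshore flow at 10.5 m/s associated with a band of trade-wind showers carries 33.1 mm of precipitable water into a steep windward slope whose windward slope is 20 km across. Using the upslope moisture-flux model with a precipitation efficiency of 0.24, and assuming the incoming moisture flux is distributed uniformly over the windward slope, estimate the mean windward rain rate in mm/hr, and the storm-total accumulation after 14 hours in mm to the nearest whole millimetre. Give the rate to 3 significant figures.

R ≈ 15.0 mm/hr; total ≈ 210 mm

Incoming column moisture flux per unit ridge length: F = V × PW = 10.5 × 33.1 = 347.55 mm·m/s.
Spread over the 20 km slope with efficiency ε = 0.24: R = ε·F/W = 0.24 × 347.55 / 20000 m = 4.171e-03 mm/s.
R = 4.171e-03 × 3600 = 15.0 mm/hr.
Over 14 h: total = 15.0 × 14 = 210 mm.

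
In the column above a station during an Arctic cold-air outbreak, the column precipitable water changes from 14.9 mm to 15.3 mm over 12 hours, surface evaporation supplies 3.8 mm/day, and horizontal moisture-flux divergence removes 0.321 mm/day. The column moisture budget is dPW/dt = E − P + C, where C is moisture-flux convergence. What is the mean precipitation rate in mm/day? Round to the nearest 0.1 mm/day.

P ≈ 2.7 mm/day

dPW/dt = (15.3 − 14.9) mm / (12/24 day) = +0.800 mm/day.
P = E + C − dPW/dt = 3.8 + (-0.321) − (+0.800) = 2.7 mm/day.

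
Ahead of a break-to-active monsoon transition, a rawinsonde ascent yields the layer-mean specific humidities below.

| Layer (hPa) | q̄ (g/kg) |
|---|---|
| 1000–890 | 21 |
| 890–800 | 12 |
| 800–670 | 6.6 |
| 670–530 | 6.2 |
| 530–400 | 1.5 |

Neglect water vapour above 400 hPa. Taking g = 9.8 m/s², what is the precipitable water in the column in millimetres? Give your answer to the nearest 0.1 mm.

Precipitable water is the column-integrated vapour mass per unit area: PW = (1/g) Σ q̄ Δp, with q in kg/kg and Δp in Pa (1 kg/m² of water = 1 mm).
Layer 1000–890 hPa: Δp = 110 hPa = 11000 Pa, q̄ = 0.021 kg/kg → 0.021 × 11000 / 9.8 = 23.57 mm
Layer 890–800 hPa: Δp = 90 hPa = 9000 Pa, q̄ = 0.012 kg/kg → 0.012 × 9000 / 9.8 = 11.02 mm
Layer 800–670 hPa: Δp = 130 hPa = 13000 Pa, q̄ = 0.0066 kg/kg → 0.0066 × 13000 / 9.8 = 8.76 mm
Layer 670–530 hPa: Δp = 140 hPa = 14000 Pa, q̄ = 0.0062 kg/kg → 0.0062 × 14000 / 9.8 = 8.86 mm
Layer 530–400 hPa: Δp = 130 hPa = 13000 Pa, q̄ = 0.0015 kg/kg → 0.0015 × 13000 / 9.8 = 1.99 mm
PW = 23.57 + 11.02 + 8.76 + 8.86 + 1.99 = 54.20 ≈ 54.2 mm.

PW ≈ 54.2 mm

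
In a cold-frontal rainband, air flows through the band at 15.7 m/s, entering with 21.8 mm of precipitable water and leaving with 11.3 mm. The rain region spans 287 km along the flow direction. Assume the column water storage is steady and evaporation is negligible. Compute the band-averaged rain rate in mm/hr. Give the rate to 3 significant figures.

R ≈ 2.07 mm/hr

Column moisture flux per unit crosswind length is F = V × PW.
Inflow: F_in = 15.7 × 21.8 = 342.26 mm·m/s
Outflow: F_out = 15.7 × 11.3 = 177.41 mm·m/s
Steady-state rate R = (F_in − F_out)/L = (342.26 − 177.41) / 287000 m = 5.744e-04 mm/s.
R = 5.744e-04 × 3600 = 2.07 mm/hr.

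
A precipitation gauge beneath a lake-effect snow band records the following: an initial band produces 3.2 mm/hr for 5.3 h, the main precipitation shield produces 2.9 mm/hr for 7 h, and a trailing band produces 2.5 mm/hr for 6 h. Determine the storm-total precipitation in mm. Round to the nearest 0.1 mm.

Total = Σ Rᵢ Δtᵢ = 3.2 × 5.3 + 2.9 × 7 + 2.5 × 6
      = 16.96 + 20.3 + 15 = 52.3 mm.

total ≈ 52.3 mm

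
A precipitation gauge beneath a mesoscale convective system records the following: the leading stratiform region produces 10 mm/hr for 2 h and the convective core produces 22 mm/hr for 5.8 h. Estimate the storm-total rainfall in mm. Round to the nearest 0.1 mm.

Total = Σ Rᵢ Δtᵢ = 10 × 2 + 22 × 5.8
      = 20 + 127.6 = 147.6 mm.

total ≈ 147.6 mm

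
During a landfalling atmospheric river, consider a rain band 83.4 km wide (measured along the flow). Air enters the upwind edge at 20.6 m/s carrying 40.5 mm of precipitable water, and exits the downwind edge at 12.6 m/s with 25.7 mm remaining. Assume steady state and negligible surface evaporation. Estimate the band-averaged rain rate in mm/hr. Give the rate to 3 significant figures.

R ≈ 22.0 mm/hr

Column moisture flux per unit crosswind length is F = V × PW.
Inflow: F_in = 20.6 × 40.5 = 834.3 mm·m/s
Outflow: F_out = 12.6 × 25.7 = 323.82 mm·m/s
Steady-state rate R = (F_in − F_out)/L = (834.3 − 323.82) / 83400 m = 6.121e-03 mm/s.
R = 6.121e-03 × 3600 = 22.0 mm/hr.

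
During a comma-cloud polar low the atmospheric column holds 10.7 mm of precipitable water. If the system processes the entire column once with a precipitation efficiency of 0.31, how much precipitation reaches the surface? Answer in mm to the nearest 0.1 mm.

Precipitation = ε × PW = 0.31 × 10.7 = 3.3 mm.

precipitation ≈ 3.3 mm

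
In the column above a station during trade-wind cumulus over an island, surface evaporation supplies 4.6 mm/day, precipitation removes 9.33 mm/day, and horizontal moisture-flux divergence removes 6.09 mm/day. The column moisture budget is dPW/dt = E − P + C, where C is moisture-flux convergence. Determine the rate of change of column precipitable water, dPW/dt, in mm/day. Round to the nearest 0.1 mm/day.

dPW/dt = E − P + C = 4.6 − 9.33 + (-6.09) = -10.8 mm/day.

dPW/dt ≈ -10.8 mm/day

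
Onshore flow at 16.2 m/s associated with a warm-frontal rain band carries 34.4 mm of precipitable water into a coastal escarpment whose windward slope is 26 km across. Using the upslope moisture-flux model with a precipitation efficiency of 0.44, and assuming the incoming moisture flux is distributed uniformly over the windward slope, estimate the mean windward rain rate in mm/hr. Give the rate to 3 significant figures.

Incoming column moisture flux per unit ridge length: F = V × PW = 16.2 × 34.4 = 557.28 mm·m/s.
Spread over the 26 km slope with efficiency ε = 0.44: R = ε·F/W = 0.44 × 557.28 / 26000 m = 9.431e-03 mm/s.
R = 9.431e-03 × 3600 = 34.0 mm/hr.

R ≈ 34.0 mm/hr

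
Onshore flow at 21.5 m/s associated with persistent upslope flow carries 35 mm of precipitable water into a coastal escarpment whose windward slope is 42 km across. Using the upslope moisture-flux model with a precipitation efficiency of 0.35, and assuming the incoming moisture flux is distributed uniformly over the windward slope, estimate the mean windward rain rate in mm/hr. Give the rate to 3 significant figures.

R ≈ 22.6 mm/hr

Incoming column moisture flux per unit ridge length: F = V × PW = 21.5 × 35 = 752.5 mm·m/s.
Spread over the 42 km slope with efficiency ε = 0.35: R = ε·F/W = 0.35 × 752.5 / 42000 m = 6.271e-03 mm/s.
R = 6.271e-03 × 3600 = 22.6 mm/hr.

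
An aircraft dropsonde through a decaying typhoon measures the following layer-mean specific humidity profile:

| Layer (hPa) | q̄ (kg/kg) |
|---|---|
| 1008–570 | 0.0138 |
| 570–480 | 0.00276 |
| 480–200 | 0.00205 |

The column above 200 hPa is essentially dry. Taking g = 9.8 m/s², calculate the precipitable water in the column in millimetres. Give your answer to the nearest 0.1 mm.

Precipitable water is the column-integrated vapour mass per unit area: PW = (1/g) Σ q̄ Δp, with q in kg/kg and Δp in Pa (1 kg/m² of water = 1 mm).
Layer 1008–570 hPa: Δp = 438 hPa = 43800 Pa, q̄ = 0.0138 kg/kg → 0.0138 × 43800 / 9.8 = 61.68 mm
Layer 570–480 hPa: Δp = 90 hPa = 9000 Pa, q̄ = 0.00276 kg/kg → 0.00276 × 9000 / 9.8 = 2.53 mm
Layer 480–200 hPa: Δp = 280 hPa = 28000 Pa, q̄ = 0.00205 kg/kg → 0.00205 × 28000 / 9.8 = 5.86 mm
PW = 61.68 + 2.53 + 5.86 = 70.07 ≈ 70.1 mm.

PW ≈ 70.1 mm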